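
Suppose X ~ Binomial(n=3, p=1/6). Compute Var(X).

For X ~ Binomial(n=3, p=1/6):
Var(X) = \frac{5}{12}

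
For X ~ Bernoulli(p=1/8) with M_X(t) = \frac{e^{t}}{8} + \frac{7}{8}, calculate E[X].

To find E[X], compute M^(1)(0):
M^(1)(t) = \frac{e^{t}}{8}
M^(1)(0) = \frac{1}{8}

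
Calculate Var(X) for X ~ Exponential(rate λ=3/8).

For X ~ Exponential(rate λ=3/8):
Var(X) = \frac{64}{9}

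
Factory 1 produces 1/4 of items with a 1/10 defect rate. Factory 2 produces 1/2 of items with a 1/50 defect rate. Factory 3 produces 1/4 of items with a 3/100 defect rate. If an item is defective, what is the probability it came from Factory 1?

Using Bayes' theorem:
P(F1) = 1/4, P(D|F1) = 1/10
P(F2) = 1/2, P(D|F2) = 1/50
P(F3) = 1/4, P(D|F3) = 3/100
P(D) = P(D|F1)P(F1) + P(D|F2)P(F2) + P(D|F3)P(F3)
     = \frac{17}{400}
P(F1|D) = P(D|F1)P(F1) / P(D)
= \frac{10}{17}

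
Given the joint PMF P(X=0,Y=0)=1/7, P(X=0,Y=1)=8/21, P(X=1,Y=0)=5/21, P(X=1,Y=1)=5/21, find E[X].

First find marginal of X:
P(X=0) = 11/21
P(X=1) = 10/21
E[X] = 0 × 11/21 + 1 × 10/21 = 10/21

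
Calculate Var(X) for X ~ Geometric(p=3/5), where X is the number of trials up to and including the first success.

For X ~ Geometric(p=3/5), where X is the number of trials up to and including the first success:
Var(X) = \frac{10}{9}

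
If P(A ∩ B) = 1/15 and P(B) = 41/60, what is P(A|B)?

P(A|B) = P(A ∩ B) / P(B)
= (1/15) / (41/60)
= 4/41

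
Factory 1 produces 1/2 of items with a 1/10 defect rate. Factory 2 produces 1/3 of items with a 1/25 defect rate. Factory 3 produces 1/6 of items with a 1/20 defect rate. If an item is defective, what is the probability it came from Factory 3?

Using Bayes' theorem:
P(F1) = 1/2, P(D|F1) = 1/10
P(F2) = 1/3, P(D|F2) = 1/25
P(F3) = 1/6, P(D|F3) = 1/20
P(D) = P(D|F1)P(F1) + P(D|F2)P(F2) + P(D|F3)P(F3)
     = \frac{43}{600}
P(F3|D) = P(D|F3)P(F3) / P(D)
= \frac{5}{43}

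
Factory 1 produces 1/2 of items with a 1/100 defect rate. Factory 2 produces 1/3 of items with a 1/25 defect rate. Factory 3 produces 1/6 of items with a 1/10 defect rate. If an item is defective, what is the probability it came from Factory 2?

Using Bayes' theorem:
P(F1) = 1/2, P(D|F1) = 1/100
P(F2) = 1/3, P(D|F2) = 1/25
P(F3) = 1/6, P(D|F3) = 1/10
P(D) = P(D|F1)P(F1) + P(D|F2)P(F2) + P(D|F3)P(F3)
     = \frac{7}{200}
P(F2|D) = P(D|F2)P(F2) / P(D)
= \frac{8}{21}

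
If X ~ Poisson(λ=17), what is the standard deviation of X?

For X ~ Poisson(λ=17):
Var(X) = 17
SD(X) = √(Var(X)) = √(17) = \sqrt{17}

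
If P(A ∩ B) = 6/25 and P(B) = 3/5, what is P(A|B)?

P(A|B) = P(A ∩ B) / P(B)
= (6/25) / (3/5)
= 2/5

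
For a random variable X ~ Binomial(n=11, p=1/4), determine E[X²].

Using the identity E[X²] = Var(X) + (E[X])²:
E[X] = \frac{11}{4}
Var(X) = \frac{33}{16}
E[X²] = \frac{33}{16} + (\frac{11}{4})²
= \frac{77}{8}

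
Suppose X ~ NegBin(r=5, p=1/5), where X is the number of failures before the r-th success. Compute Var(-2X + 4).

For X ~ NegBin(r=5, p=1/5), where X is the number of failures before the r-th success:
Var(X) = 100
Var(-2X + 4) = (-2)² × Var(X) = 4 × 100 = 400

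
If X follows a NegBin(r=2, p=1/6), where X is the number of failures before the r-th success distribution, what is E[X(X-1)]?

E[X(X-1)] = E[X² - X] = E[X²] - E[X]
E[X] = 10
E[X²] = Var(X) + (E[X])² = 60 + (10)² = 160
E[X(X-1)] = 160 - 10 = 150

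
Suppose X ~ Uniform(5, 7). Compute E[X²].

Using the identity E[X²] = Var(X) + (E[X])²:
E[X] = 6
Var(X) = \frac{1}{3}
E[X²] = \frac{1}{3} + (6)²
= \frac{109}{3}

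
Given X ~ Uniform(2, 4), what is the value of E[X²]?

Using the identity E[X²] = Var(X) + (E[X])²:
E[X] = 3
Var(X) = \frac{1}{3}
E[X²] = \frac{1}{3} + (3)²
= \frac{28}{3}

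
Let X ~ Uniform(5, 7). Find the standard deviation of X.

For X ~ Uniform(5, 7):
Var(X) = \frac{1}{3}
SD(X) = √(Var(X)) = √(\frac{1}{3}) = \frac{\sqrt{3}}{3}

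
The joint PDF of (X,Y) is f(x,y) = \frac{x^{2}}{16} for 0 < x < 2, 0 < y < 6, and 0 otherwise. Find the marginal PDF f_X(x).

f_X(x) = ∫_0^6 f(x,y) dy
= ∫_0^6 \frac{x^{2}}{16} dy
= \frac{3 x^{2}}{8} for 0 < x < 2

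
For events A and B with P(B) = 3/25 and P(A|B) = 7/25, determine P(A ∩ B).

By definition, P(A|B) = P(A ∩ B) / P(B)
So P(A ∩ B) = P(A|B) × P(B)
= 7/25 × 3/25
= 21/625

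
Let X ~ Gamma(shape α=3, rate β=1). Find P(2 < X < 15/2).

P(2 < X < 15/2) = ∫_{2}^{15/2} f(x) dx
where f(x) = \frac{x^{2} e^{- x}}{2}
= - \frac{293}{8 e^{\frac{15}{2}}} + \frac{5}{e^{2}}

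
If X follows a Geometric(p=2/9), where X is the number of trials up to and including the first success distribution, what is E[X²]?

Using the identity E[X²] = Var(X) + (E[X])²:
E[X] = \frac{9}{2}
Var(X) = \frac{63}{4}
E[X²] = \frac{63}{4} + (\frac{9}{2})²
= 36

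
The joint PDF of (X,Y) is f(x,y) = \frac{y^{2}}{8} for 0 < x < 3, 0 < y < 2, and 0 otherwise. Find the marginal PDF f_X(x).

f_X(x) = ∫_0^2 f(x,y) dy
= ∫_0^2 \frac{y^{2}}{8} dy
= \frac{1}{3} for 0 < x < 3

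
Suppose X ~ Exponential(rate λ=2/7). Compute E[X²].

Using the identity E[X²] = Var(X) + (E[X])²:
E[X] = \frac{7}{2}
Var(X) = \frac{49}{4}
E[X²] = \frac{49}{4} + (\frac{7}{2})²
= \frac{49}{2}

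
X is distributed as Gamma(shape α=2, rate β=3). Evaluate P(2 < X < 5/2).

P(2 < X < 5/2) = ∫_{2}^{5/2} f(x) dx
where f(x) = 9 x e^{- 3 x}
= - \frac{17}{2 e^{\frac{15}{2}}} + \frac{7}{e^{6}}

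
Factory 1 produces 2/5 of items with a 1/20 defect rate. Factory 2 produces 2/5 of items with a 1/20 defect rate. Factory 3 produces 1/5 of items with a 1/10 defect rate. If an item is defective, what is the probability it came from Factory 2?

Using Bayes' theorem:
P(F1) = 2/5, P(D|F1) = 1/20
P(F2) = 2/5, P(D|F2) = 1/20
P(F3) = 1/5, P(D|F3) = 1/10
P(D) = P(D|F1)P(F1) + P(D|F2)P(F2) + P(D|F3)P(F3)
     = \frac{3}{50}
P(F2|D) = P(D|F2)P(F2) / P(D)
= \frac{1}{3}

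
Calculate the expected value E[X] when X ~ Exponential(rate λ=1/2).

For X ~ Exponential(rate λ=1/2), the expected value is:
E[X] = 2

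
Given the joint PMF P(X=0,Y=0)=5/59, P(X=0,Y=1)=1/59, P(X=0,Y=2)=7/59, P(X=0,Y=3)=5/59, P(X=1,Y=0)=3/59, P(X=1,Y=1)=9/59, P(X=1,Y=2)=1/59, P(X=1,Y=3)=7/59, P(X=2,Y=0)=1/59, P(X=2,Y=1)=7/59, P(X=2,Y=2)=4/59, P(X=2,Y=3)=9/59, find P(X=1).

P(X=1) = P(X=1,Y=0) + P(X=1,Y=1) + P(X=1,Y=2) + P(X=1,Y=3)
= 3/59 + 9/59 + 1/59 + 7/59
= 20/59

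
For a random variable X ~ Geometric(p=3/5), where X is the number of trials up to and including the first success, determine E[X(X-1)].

E[X(X-1)] = E[X² - X] = E[X²] - E[X]
E[X] = \frac{5}{3}
E[X²] = Var(X) + (E[X])² = \frac{10}{9} + (\frac{5}{3})² = \frac{35}{9}
E[X(X-1)] = \frac{35}{9} - \frac{5}{3} = \frac{20}{9}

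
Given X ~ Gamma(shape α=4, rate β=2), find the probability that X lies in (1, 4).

P(1 < X < 4) = ∫_{1}^{4} f(x) dx
where f(x) = \frac{8 x^{3} e^{- 2 x}}{3}
= \frac{-379 + 19 e^{6}}{3 e^{8}}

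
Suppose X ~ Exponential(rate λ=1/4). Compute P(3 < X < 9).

P(3 < X < 9) = ∫_{3}^{9} f(x) dx
where f(x) = \frac{e^{- \frac{x}{4}}}{4}
= - \frac{1 - e^{\frac{3}{2}}}{e^{\frac{9}{4}}}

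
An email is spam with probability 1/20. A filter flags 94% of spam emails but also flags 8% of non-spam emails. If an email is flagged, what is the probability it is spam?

Let D = the rare event, + = positive/flagged.
P(D) = 1/20
P(+|D) = 94/100 = 47/50
P(+|D') = 8/100 = 2/25
P(+) = P(+|D)P(D) + P(+|D')P(D')
     = \frac{47}{50} × \frac{1}{20} + \frac{2}{25} × \frac{19}{20}
     = \frac{123}{1000}
P(D|+) = P(+|D)P(D)/P(+) = \frac{47}{123}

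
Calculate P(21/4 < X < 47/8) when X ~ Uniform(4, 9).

P(21/4 < X < 47/8) = ∫_{21/4}^{47/8} f(x) dx
where f(x) = \frac{1}{5}
= \frac{1}{8}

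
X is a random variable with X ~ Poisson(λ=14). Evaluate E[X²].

Using the identity E[X²] = Var(X) + (E[X])²:
E[X] = 14
Var(X) = 14
E[X²] = 14 + (14)²
= 210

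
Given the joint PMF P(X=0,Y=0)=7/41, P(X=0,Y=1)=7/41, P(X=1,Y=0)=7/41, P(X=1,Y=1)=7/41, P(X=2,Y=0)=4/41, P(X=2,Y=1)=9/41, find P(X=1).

P(X=1) = P(X=1,Y=0) + P(X=1,Y=1)
= 7/41 + 7/41
= 14/41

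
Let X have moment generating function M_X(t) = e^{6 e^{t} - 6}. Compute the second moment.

To find E[X^2], compute M^(2)(0):
M^(1)(t) = 6 e^{t} e^{6 e^{t} - 6}
M^(2)(t) = 36 e^{2 t} e^{6 e^{t} - 6} + 6 e^{t} e^{6 e^{t} - 6}
M^(2)(0) = 42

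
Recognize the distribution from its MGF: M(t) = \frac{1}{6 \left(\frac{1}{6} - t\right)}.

The MGF M(t) = \frac{1}{6 \left(\frac{1}{6} - t\right)} is the standard form for the Exponential distribution.
Comparing with the known MGF formula identifies: Exponential(rate λ=1/6)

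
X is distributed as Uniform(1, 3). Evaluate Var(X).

For X ~ Uniform(1, 3):
Var(X) = \frac{1}{3}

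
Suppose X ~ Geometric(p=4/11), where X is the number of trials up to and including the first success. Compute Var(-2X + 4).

For X ~ Geometric(p=4/11), where X is the number of trials up to and including the first success:
Var(X) = \frac{77}{16}
Var(-2X + 4) = (-2)² × Var(X) = 4 × \frac{77}{16} = \frac{77}{4}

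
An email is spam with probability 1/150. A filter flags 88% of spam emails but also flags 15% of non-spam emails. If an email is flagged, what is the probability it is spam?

Let D = the rare event, + = positive/flagged.
P(D) = 1/150
P(+|D) = 88/100 = 22/25
P(+|D') = 15/100 = 3/20
P(+) = P(+|D)P(D) + P(+|D')P(D')
     = \frac{22}{25} × \frac{1}{150} + \frac{3}{20} × \frac{149}{150}
     = \frac{2323}{15000}
P(D|+) = P(+|D)P(D)/P(+) = \frac{88}{2323}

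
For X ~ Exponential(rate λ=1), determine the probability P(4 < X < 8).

P(4 < X < 8) = ∫_{4}^{8} f(x) dx
where f(x) = e^{- x}
= - \frac{1 - e^{4}}{e^{8}}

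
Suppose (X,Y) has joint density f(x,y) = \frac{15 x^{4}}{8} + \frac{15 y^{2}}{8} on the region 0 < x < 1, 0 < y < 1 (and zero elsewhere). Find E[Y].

E[Y] = ∫_0^1 ∫_0^1 y × f(x,y) dx dy
= \frac{21}{32}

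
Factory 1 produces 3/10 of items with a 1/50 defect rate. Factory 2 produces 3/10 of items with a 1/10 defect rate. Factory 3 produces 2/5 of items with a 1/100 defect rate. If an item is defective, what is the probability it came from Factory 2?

Using Bayes' theorem:
P(F1) = 3/10, P(D|F1) = 1/50
P(F2) = 3/10, P(D|F2) = 1/10
P(F3) = 2/5, P(D|F3) = 1/100
P(D) = P(D|F1)P(F1) + P(D|F2)P(F2) + P(D|F3)P(F3)
     = \frac{1}{25}
P(F2|D) = P(D|F2)P(F2) / P(D)
= \frac{3}{4}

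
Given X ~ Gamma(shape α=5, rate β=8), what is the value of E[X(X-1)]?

E[X(X-1)] = E[X² - X] = E[X²] - E[X]
E[X] = \frac{5}{8}
E[X²] = Var(X) + (E[X])² = \frac{5}{64} + (\frac{5}{8})² = \frac{15}{32}
E[X(X-1)] = \frac{15}{32} - \frac{5}{8} = - \frac{5}{32}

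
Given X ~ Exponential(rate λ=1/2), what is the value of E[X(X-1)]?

E[X(X-1)] = E[X² - X] = E[X²] - E[X]
E[X] = 2
E[X²] = Var(X) + (E[X])² = 4 + (2)² = 8
E[X(X-1)] = 8 - 2 = 6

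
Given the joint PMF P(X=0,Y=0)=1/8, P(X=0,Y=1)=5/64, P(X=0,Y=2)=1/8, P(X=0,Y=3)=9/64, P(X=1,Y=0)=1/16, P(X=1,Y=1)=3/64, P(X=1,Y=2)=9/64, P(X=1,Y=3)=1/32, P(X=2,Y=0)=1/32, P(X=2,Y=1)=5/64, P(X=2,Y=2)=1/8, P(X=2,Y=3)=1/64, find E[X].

First find marginal of X:
P(X=0) = 15/32
P(X=1) = 9/32
P(X=2) = 1/4
E[X] = 0 × 15/32 + 1 × 9/32 + 2 × 1/4 = 25/32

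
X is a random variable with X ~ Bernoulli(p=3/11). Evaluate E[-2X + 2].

For X ~ Bernoulli(p=3/11):
E[X] = \frac{3}{11}
E[-2X + 2] = -2 × E[X] + 2 = \frac{16}{11}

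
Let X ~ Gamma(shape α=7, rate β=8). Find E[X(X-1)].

E[X(X-1)] = E[X² - X] = E[X²] - E[X]
E[X] = \frac{7}{8}
E[X²] = Var(X) + (E[X])² = \frac{7}{64} + (\frac{7}{8})² = \frac{7}{8}
E[X(X-1)] = \frac{7}{8} - \frac{7}{8} = 0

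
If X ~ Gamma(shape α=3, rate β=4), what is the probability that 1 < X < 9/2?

P(1 < X < 9/2) = ∫_{1}^{9/2} f(x) dx
where f(x) = 32 x^{2} e^{- 4 x}
= \frac{-181 + 13 e^{14}}{e^{18}}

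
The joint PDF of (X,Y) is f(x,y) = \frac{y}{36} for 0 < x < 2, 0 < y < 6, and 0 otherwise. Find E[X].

f_X(x) = ∫_0^6 \frac{y}{36} dy = \frac{1}{2}
E[X] = ∫_0^2 x × (\frac{1}{2}) dx = 1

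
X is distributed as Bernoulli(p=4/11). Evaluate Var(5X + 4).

For X ~ Bernoulli(p=4/11):
Var(X) = \frac{28}{121}
Var(5X + 4) = (5)² × Var(X) = 25 × \frac{28}{121} = \frac{700}{121}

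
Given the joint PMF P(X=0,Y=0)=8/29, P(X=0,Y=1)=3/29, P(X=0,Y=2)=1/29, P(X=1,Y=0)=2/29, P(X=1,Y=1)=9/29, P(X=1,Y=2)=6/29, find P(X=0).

P(X=0) = P(X=0,Y=0) + P(X=0,Y=1) + P(X=0,Y=2)
= 8/29 + 3/29 + 1/29
= 12/29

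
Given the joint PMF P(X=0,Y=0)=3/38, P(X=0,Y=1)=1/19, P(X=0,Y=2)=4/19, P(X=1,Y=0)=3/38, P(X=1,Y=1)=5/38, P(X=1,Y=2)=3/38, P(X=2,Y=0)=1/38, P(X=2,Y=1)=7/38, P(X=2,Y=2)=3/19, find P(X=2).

P(X=2) = P(X=2,Y=0) + P(X=2,Y=1) + P(X=2,Y=2)
= 1/38 + 7/38 + 3/19
= 7/19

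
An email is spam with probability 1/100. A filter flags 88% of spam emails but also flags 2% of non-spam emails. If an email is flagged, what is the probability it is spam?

Let D = the rare event, + = positive/flagged.
P(D) = 1/100
P(+|D) = 88/100 = 22/25
P(+|D') = 2/100 = 1/50
P(+) = P(+|D)P(D) + P(+|D')P(D')
     = \frac{22}{25} × \frac{1}{100} + \frac{1}{50} × \frac{99}{100}
     = \frac{143}{5000}
P(D|+) = P(+|D)P(D)/P(+) = \frac{4}{13}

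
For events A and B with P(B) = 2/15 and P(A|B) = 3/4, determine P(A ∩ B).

By definition, P(A|B) = P(A ∩ B) / P(B)
So P(A ∩ B) = P(A|B) × P(B)
= 3/4 × 2/15
= 1/10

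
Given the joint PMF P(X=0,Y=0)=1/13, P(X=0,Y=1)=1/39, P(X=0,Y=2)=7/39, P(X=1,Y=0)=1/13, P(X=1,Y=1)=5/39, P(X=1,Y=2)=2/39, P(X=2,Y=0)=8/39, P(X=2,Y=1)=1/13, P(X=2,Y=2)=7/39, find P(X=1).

P(X=1) = P(X=1,Y=0) + P(X=1,Y=1) + P(X=1,Y=2)
= 1/13 + 5/39 + 2/39
= 10/39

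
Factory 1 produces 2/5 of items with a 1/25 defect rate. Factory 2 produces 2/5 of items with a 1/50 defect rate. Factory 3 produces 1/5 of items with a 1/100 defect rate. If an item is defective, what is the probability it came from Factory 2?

Using Bayes' theorem:
P(F1) = 2/5, P(D|F1) = 1/25
P(F2) = 2/5, P(D|F2) = 1/50
P(F3) = 1/5, P(D|F3) = 1/100
P(D) = P(D|F1)P(F1) + P(D|F2)P(F2) + P(D|F3)P(F3)
     = \frac{13}{500}
P(F2|D) = P(D|F2)P(F2) / P(D)
= \frac{4}{13}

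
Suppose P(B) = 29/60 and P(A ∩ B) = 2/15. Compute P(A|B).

P(A|B) = P(A ∩ B) / P(B)
= (2/15) / (29/60)
= 8/29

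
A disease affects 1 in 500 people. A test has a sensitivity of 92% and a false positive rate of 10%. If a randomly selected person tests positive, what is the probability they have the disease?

Let D = the rare event, + = positive/flagged.
P(D) = 1/500
P(+|D) = 92/100 = 23/25
P(+|D') = 10/100 = 1/10
P(+) = P(+|D)P(D) + P(+|D')P(D')
     = \frac{23}{25} × \frac{1}{500} + \frac{1}{10} × \frac{499}{500}
     = \frac{2541}{25000}
P(D|+) = P(+|D)P(D)/P(+) = \frac{46}{2541}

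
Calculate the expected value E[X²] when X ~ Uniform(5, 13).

Using the identity E[X²] = Var(X) + (E[X])²:
E[X] = 9
Var(X) = \frac{16}{3}
E[X²] = \frac{16}{3} + (9)²
= \frac{259}{3}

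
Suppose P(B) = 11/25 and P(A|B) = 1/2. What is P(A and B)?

By definition, P(A|B) = P(A ∩ B) / P(B)
So P(A ∩ B) = P(A|B) × P(B)
= 1/2 × 11/25
= 11/50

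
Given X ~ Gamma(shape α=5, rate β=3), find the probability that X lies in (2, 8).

P(2 < X < 8) = ∫_{2}^{8} f(x) dx
where f(x) = \frac{81 x^{4} e^{- 3 x}}{8}
= \frac{-16441 + 115 e^{18}}{e^{24}}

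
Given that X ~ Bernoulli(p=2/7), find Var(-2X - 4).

For X ~ Bernoulli(p=2/7):
Var(X) = \frac{10}{49}
Var(-2X - 4) = (-2)² × Var(X) = 4 × \frac{10}{49} = \frac{40}{49}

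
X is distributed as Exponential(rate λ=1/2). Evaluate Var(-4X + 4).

For X ~ Exponential(rate λ=1/2):
Var(X) = 4
Var(-4X + 4) = (-4)² × Var(X) = 16 × 4 = 64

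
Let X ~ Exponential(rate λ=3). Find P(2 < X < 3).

P(2 < X < 3) = ∫_{2}^{3} f(x) dx
where f(x) = 3 e^{- 3 x}
= - \frac{1 - e^{3}}{e^{9}}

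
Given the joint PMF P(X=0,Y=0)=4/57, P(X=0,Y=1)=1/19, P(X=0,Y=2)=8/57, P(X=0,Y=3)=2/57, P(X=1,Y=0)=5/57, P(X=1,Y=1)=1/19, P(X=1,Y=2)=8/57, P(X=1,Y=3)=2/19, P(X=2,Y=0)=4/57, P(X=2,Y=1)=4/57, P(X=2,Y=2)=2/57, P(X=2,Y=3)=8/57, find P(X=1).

P(X=1) = P(X=1,Y=0) + P(X=1,Y=1) + P(X=1,Y=2) + P(X=1,Y=3)
= 5/57 + 1/19 + 8/57 + 2/19
= 22/57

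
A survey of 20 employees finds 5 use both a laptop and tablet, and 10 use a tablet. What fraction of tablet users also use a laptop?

P(A ∩ B) = 5/20 = 1/4
P(B) = 10/20 = 1/2
P(A|B) = P(A ∩ B) / P(B) = (1/4) / (1/2) = 1/2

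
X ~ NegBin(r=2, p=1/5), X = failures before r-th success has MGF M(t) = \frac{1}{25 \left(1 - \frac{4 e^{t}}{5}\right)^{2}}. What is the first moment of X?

To find E[X], compute M^(1)(0):
M^(1)(t) = \frac{8 e^{t}}{125 \left(1 - \frac{4 e^{t}}{5}\right)^{3}}
M^(1)(0) = 8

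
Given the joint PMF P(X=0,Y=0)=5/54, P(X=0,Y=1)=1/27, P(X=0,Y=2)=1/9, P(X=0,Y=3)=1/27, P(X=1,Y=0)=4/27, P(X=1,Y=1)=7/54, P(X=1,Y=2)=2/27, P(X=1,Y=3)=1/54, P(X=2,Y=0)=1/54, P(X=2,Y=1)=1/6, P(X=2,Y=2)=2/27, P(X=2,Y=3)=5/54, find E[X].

First find marginal of X:
P(X=0) = 5/18
P(X=1) = 10/27
P(X=2) = 19/54
E[X] = 0 × 5/18 + 1 × 10/27 + 2 × 19/54 = 29/27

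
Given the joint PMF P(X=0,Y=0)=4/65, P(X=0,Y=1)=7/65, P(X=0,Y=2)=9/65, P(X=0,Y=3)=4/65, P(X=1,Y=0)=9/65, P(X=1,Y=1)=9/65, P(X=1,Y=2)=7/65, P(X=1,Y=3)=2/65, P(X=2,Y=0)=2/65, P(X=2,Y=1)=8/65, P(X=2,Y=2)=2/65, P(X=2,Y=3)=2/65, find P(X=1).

P(X=1) = P(X=1,Y=0) + P(X=1,Y=1) + P(X=1,Y=2) + P(X=1,Y=3)
= 9/65 + 9/65 + 7/65 + 2/65
= 27/65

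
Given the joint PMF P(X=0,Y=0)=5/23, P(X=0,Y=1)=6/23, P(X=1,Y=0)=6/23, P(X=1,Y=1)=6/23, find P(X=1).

P(X=1) = P(X=1,Y=0) + P(X=1,Y=1)
= 6/23 + 6/23
= 12/23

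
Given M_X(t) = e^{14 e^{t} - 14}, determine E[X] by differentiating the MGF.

To find E[X], compute M^(1)(0):
M^(1)(t) = 14 e^{t} e^{14 e^{t} - 14}
M^(1)(0) = 14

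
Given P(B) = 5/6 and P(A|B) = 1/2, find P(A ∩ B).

By definition, P(A|B) = P(A ∩ B) / P(B)
So P(A ∩ B) = P(A|B) × P(B)
= 1/2 × 5/6
= 5/12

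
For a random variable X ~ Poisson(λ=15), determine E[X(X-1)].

E[X(X-1)] = E[X² - X] = E[X²] - E[X]
E[X] = 15
E[X²] = Var(X) + (E[X])² = 15 + (15)² = 240
E[X(X-1)] = 240 - 15 = 225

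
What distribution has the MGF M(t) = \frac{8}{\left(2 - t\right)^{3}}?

The MGF M(t) = \frac{8}{\left(2 - t\right)^{3}} is the standard form for the Gamma distribution.
Comparing with the known MGF formula identifies: Gamma(shape α=3, rate β=2)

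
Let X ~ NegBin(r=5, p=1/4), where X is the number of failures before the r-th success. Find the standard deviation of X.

For X ~ NegBin(r=5, p=1/4), where X is the number of failures before the r-th success:
Var(X) = 60
SD(X) = √(Var(X)) = √(60) = 2 \sqrt{15}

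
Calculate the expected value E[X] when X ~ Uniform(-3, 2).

For X ~ Uniform(-3, 2), the expected value is:
E[X] = - \frac{1}{2}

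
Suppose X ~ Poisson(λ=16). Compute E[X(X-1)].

E[X(X-1)] = E[X² - X] = E[X²] - E[X]
E[X] = 16
E[X²] = Var(X) + (E[X])² = 16 + (16)² = 272
E[X(X-1)] = 272 - 16 = 256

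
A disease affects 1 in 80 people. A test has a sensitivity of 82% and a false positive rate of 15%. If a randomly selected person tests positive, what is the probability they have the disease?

Let D = the rare event, + = positive/flagged.
P(D) = 1/80
P(+|D) = 82/100 = 41/50
P(+|D') = 15/100 = 3/20
P(+) = P(+|D)P(D) + P(+|D')P(D')
     = \frac{41}{50} × \frac{1}{80} + \frac{3}{20} × \frac{79}{80}
     = \frac{1267}{8000}
P(D|+) = P(+|D)P(D)/P(+) = \frac{82}{1267}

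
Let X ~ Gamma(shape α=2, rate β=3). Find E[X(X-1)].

E[X(X-1)] = E[X² - X] = E[X²] - E[X]
E[X] = \frac{2}{3}
E[X²] = Var(X) + (E[X])² = \frac{2}{9} + (\frac{2}{3})² = \frac{2}{3}
E[X(X-1)] = \frac{2}{3} - \frac{2}{3} = 0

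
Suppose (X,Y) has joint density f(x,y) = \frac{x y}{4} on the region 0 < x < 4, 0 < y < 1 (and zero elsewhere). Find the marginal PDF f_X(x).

f_X(x) = ∫_0^1 f(x,y) dy
= ∫_0^1 \frac{x y}{4} dy
= \frac{x}{8} for 0 < x < 4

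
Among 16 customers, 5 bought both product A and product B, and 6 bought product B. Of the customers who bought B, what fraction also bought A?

P(A ∩ B) = 5/16
P(B) = 6/16 = 3/8
P(A|B) = P(A ∩ B) / P(B) = (5/16) / (3/8) = 5/6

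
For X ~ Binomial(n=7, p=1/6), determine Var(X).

For X ~ Binomial(n=7, p=1/6):
Var(X) = \frac{35}{36}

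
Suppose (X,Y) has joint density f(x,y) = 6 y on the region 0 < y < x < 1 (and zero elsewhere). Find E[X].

f_X(x) = ∫_0^x 6 y dy = 3 x^{2}
E[X] = ∫_0^1 x × (3 x^{2}) dx = \frac{3}{4}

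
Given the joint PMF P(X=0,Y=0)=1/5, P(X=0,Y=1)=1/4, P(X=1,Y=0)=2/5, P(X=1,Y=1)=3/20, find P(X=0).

P(X=0) = P(X=0,Y=0) + P(X=0,Y=1)
= 1/5 + 1/4
= 9/20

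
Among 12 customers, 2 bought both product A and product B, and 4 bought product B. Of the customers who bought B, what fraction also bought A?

P(A ∩ B) = 2/12 = 1/6
P(B) = 4/12 = 1/3
P(A|B) = P(A ∩ B) / P(B) = (1/6) / (1/3) = 1/2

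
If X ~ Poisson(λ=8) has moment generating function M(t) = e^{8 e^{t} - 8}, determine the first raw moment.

To find E[X], compute M^(1)(0):
M^(1)(t) = 8 e^{t} e^{8 e^{t} - 8}
M^(1)(0) = 8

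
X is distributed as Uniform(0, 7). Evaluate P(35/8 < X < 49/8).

P(35/8 < X < 49/8) = ∫_{35/8}^{49/8} f(x) dx
where f(x) = \frac{1}{7}
= \frac{1}{4}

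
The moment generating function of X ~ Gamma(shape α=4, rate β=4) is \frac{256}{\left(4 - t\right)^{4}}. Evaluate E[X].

To find E[X], compute M^(1)(0):
M^(1)(t) = \frac{1024}{\left(4 - t\right)^{5}}
M^(1)(0) = 1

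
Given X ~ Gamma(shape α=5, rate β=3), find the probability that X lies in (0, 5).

P(0 < X < 5) = ∫_{0}^{5} f(x) dx
where f(x) = \frac{81 x^{4} e^{- 3 x}}{8}
= 1 - \frac{22403}{8 e^{15}}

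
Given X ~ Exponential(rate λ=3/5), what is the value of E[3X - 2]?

For X ~ Exponential(rate λ=3/5):
E[X] = \frac{5}{3}
E[3X - 2] = 3 × E[X] - 2 = 3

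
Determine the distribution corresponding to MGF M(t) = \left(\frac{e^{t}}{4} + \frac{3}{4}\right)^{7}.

The MGF M(t) = \left(\frac{e^{t}}{4} + \frac{3}{4}\right)^{7} is the standard form for the Binomial distribution.
Comparing with the known MGF formula identifies: Binomial(n=7, p=1/4)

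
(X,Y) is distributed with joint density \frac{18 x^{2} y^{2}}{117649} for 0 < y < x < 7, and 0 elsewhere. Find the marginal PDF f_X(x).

f_X(x) = ∫_0^x \frac{18 x^{2} y^{2}}{117649} dy = \frac{6 x^{5}}{117649}
for 0 < x < 7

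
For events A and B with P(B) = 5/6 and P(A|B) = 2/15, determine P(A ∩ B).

By definition, P(A|B) = P(A ∩ B) / P(B)
So P(A ∩ B) = P(A|B) × P(B)
= 2/15 × 5/6
= 1/9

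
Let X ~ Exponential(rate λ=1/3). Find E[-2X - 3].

For X ~ Exponential(rate λ=1/3):
E[X] = 3
E[-2X - 3] = -2 × E[X] - 3 = -9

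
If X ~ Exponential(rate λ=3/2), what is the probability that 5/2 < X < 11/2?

P(5/2 < X < 11/2) = ∫_{5/2}^{11/2} f(x) dx
where f(x) = \frac{3 e^{- \frac{3 x}{2}}}{2}
= - \frac{1 - e^{\frac{9}{2}}}{e^{\frac{33}{4}}}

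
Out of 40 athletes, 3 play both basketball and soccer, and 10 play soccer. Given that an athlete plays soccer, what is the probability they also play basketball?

P(A ∩ B) = 3/40
P(B) = 10/40 = 1/4
P(A|B) = P(A ∩ B) / P(B) = (3/40) / (1/4) = 3/10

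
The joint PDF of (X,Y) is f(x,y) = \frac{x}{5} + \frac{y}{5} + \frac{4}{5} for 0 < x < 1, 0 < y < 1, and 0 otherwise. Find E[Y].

E[Y] = ∫_0^1 ∫_0^1 y × f(x,y) dx dy
= \frac{31}{60}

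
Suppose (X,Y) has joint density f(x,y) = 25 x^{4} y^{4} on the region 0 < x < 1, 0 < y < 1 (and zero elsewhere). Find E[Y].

E[Y] = ∫_0^1 ∫_0^1 y × f(x,y) dx dy
= \frac{5}{6}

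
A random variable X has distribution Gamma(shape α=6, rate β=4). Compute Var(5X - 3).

For X ~ Gamma(shape α=6, rate β=4):
Var(X) = \frac{3}{8}
Var(5X - 3) = (5)² × Var(X) = 25 × \frac{3}{8} = \frac{75}{8}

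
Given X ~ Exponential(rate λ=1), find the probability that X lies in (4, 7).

P(4 < X < 7) = ∫_{4}^{7} f(x) dx
where f(x) = e^{- x}
= - \frac{1 - e^{3}}{e^{7}}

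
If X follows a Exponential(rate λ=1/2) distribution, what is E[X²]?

Using the identity E[X²] = Var(X) + (E[X])²:
E[X] = 2
Var(X) = 4
E[X²] = 4 + (2)²
= 8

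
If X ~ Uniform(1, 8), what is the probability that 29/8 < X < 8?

P(29/8 < X < 8) = ∫_{29/8}^{8} f(x) dx
where f(x) = \frac{1}{7}
= \frac{5}{8}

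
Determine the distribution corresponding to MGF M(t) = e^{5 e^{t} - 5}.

The MGF M(t) = e^{5 e^{t} - 5} is the standard form for the Poisson distribution.
Comparing with the known MGF formula identifies: Poisson(λ=5)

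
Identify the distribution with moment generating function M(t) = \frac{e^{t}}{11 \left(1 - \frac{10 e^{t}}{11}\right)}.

The MGF M(t) = \frac{e^{t}}{11 \left(1 - \frac{10 e^{t}}{11}\right)} is the standard form for the Geometric distribution.
Comparing with the known MGF formula identifies: Geometric(p=1/11), X = trial number of first success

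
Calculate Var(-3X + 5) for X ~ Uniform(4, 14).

For X ~ Uniform(4, 14):
Var(X) = \frac{25}{3}
Var(-3X + 5) = (-3)² × Var(X) = 9 × \frac{25}{3} = 75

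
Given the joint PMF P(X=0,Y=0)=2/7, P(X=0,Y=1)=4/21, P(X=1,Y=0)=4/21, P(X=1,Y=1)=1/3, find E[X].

First find marginal of X:
P(X=0) = 10/21
P(X=1) = 11/21
E[X] = 0 × 10/21 + 1 × 11/21 = 11/21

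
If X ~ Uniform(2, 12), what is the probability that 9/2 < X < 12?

P(9/2 < X < 12) = ∫_{9/2}^{12} f(x) dx
where f(x) = \frac{1}{10}
= \frac{3}{4}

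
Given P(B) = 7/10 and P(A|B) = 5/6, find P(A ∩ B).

By definition, P(A|B) = P(A ∩ B) / P(B)
So P(A ∩ B) = P(A|B) × P(B)
= 5/6 × 7/10
= 7/12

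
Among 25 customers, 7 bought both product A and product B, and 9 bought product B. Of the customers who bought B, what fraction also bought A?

P(A ∩ B) = 7/25
P(B) = 9/25
P(A|B) = P(A ∩ B) / P(B) = (7/25) / (9/25) = 7/9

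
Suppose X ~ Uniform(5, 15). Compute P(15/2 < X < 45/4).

P(15/2 < X < 45/4) = ∫_{15/2}^{45/4} f(x) dx
where f(x) = \frac{1}{10}
= \frac{3}{8}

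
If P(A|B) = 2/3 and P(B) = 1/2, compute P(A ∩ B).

By definition, P(A|B) = P(A ∩ B) / P(B)
So P(A ∩ B) = P(A|B) × P(B)
= 2/3 × 1/2
= 1/3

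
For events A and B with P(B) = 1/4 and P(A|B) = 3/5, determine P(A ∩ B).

By definition, P(A|B) = P(A ∩ B) / P(B)
So P(A ∩ B) = P(A|B) × P(B)
= 3/5 × 1/4
= 3/20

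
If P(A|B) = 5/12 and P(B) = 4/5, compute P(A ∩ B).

By definition, P(A|B) = P(A ∩ B) / P(B)
So P(A ∩ B) = P(A|B) × P(B)
= 5/12 × 4/5
= 1/3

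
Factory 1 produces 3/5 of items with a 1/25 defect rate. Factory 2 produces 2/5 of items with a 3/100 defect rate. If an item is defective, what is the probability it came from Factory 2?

Using Bayes' theorem:
P(F1) = 3/5, P(D|F1) = 1/25
P(F2) = 2/5, P(D|F2) = 3/100
P(D) = P(D|F1)P(F1) + P(D|F2)P(F2)
     = \frac{9}{250}
P(F2|D) = P(D|F2)P(F2) / P(D)
= \frac{1}{3}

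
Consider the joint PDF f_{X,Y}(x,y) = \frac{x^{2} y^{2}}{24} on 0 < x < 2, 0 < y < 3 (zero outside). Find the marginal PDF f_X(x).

f_X(x) = ∫_0^3 f(x,y) dy
= ∫_0^3 \frac{x^{2} y^{2}}{24} dy
= \frac{3 x^{2}}{8} for 0 < x < 2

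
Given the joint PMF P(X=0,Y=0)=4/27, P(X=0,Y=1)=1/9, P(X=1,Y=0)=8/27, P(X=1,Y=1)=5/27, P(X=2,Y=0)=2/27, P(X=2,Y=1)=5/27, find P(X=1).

P(X=1) = P(X=1,Y=0) + P(X=1,Y=1)
= 8/27 + 5/27
= 13/27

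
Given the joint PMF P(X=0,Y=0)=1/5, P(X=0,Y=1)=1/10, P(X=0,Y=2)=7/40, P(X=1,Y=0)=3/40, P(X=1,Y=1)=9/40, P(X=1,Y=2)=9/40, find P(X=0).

P(X=0) = P(X=0,Y=0) + P(X=0,Y=1) + P(X=0,Y=2)
= 1/5 + 1/10 + 7/40
= 19/40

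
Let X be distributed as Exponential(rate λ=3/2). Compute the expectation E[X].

For X ~ Exponential(rate λ=3/2), the expected value is:
E[X] = \frac{2}{3}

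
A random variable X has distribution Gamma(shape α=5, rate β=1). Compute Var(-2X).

For X ~ Gamma(shape α=5, rate β=1):
Var(X) = 5
Var(-2X) = (-2)² × Var(X) = 4 × 5 = 20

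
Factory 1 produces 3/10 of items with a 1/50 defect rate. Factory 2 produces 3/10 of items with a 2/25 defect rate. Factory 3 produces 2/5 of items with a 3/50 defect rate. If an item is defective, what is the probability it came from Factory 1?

Using Bayes' theorem:
P(F1) = 3/10, P(D|F1) = 1/50
P(F2) = 3/10, P(D|F2) = 2/25
P(F3) = 2/5, P(D|F3) = 3/50
P(D) = P(D|F1)P(F1) + P(D|F2)P(F2) + P(D|F3)P(F3)
     = \frac{27}{500}
P(F1|D) = P(D|F1)P(F1) / P(D)
= \frac{1}{9}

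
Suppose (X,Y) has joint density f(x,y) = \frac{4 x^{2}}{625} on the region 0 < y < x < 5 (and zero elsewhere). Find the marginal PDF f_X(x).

f_X(x) = ∫_0^x \frac{4 x^{2}}{625} dy = \frac{4 x^{3}}{625}
for 0 < x < 5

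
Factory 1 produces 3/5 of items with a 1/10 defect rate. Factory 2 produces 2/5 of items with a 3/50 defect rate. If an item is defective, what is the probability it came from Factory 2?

Using Bayes' theorem:
P(F1) = 3/5, P(D|F1) = 1/10
P(F2) = 2/5, P(D|F2) = 3/50
P(D) = P(D|F1)P(F1) + P(D|F2)P(F2)
     = \frac{21}{250}
P(F2|D) = P(D|F2)P(F2) / P(D)
= \frac{2}{7}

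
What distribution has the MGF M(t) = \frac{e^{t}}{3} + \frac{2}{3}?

The MGF M(t) = \frac{e^{t}}{3} + \frac{2}{3} is the standard form for the Bernoulli distribution.
Comparing with the known MGF formula identifies: Bernoulli(p=1/3)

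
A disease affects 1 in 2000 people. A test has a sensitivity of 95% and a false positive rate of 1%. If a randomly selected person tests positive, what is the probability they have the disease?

Let D = the rare event, + = positive/flagged.
P(D) = 1/2000
P(+|D) = 95/100 = 19/20
P(+|D') = 1/100
P(+) = P(+|D)P(D) + P(+|D')P(D')
     = \frac{19}{20} × \frac{1}{2000} + \frac{1}{100} × \frac{1999}{2000}
     = \frac{1047}{100000}
P(D|+) = P(+|D)P(D)/P(+) = \frac{95}{2094}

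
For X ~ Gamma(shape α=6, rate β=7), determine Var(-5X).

For X ~ Gamma(shape α=6, rate β=7):
Var(X) = \frac{6}{49}
Var(-5X) = (-5)² × Var(X) = 25 × \frac{6}{49} = \frac{150}{49}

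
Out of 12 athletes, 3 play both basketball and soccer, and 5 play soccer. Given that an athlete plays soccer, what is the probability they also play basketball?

P(A ∩ B) = 3/12 = 1/4
P(B) = 5/12
P(A|B) = P(A ∩ B) / P(B) = (1/4) / (5/12) = 3/5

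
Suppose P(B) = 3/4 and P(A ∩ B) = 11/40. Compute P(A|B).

P(A|B) = P(A ∩ B) / P(B)
= (11/40) / (3/4)
= 11/30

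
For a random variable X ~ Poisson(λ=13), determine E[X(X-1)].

E[X(X-1)] = E[X² - X] = E[X²] - E[X]
E[X] = 13
E[X²] = Var(X) + (E[X])² = 13 + (13)² = 182
E[X(X-1)] = 182 - 13 = 169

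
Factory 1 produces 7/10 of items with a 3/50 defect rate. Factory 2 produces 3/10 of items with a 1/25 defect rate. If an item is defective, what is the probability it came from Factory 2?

Using Bayes' theorem:
P(F1) = 7/10, P(D|F1) = 3/50
P(F2) = 3/10, P(D|F2) = 1/25
P(D) = P(D|F1)P(F1) + P(D|F2)P(F2)
     = \frac{27}{500}
P(F2|D) = P(D|F2)P(F2) / P(D)
= \frac{2}{9}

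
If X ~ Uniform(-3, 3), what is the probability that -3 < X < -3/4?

P(-3 < X < -3/4) = ∫_{-3}^{-3/4} f(x) dx
where f(x) = \frac{1}{6}
= \frac{3}{8}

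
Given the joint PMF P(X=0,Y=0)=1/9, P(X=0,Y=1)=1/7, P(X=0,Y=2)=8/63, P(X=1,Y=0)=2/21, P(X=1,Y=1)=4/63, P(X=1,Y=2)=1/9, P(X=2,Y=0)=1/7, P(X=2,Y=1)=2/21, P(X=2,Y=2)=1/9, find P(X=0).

P(X=0) = P(X=0,Y=0) + P(X=0,Y=1) + P(X=0,Y=2)
= 1/9 + 1/7 + 8/63
= 8/21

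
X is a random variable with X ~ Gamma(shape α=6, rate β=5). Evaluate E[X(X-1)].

E[X(X-1)] = E[X² - X] = E[X²] - E[X]
E[X] = \frac{6}{5}
E[X²] = Var(X) + (E[X])² = \frac{6}{25} + (\frac{6}{5})² = \frac{42}{25}
E[X(X-1)] = \frac{42}{25} - \frac{6}{5} = \frac{12}{25}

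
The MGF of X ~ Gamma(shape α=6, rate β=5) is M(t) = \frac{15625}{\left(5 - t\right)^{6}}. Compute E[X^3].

To find E[X^3], compute M^(3)(0):
M^(1)(t) = \frac{93750}{\left(5 - t\right)^{7}}
M^(2)(t) = \frac{656250}{\left(5 - t\right)^{8}}
M^(3)(t) = \frac{5250000}{\left(5 - t\right)^{9}}
M^(3)(0) = \frac{336}{125}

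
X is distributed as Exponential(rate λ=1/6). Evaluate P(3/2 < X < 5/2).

P(3/2 < X < 5/2) = ∫_{3/2}^{5/2} f(x) dx
where f(x) = \frac{e^{- \frac{x}{6}}}{6}
= - \frac{1}{e^{\frac{5}{12}}} + e^{- \frac{1}{4}}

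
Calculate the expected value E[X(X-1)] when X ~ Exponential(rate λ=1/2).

E[X(X-1)] = E[X² - X] = E[X²] - E[X]
E[X] = 2
E[X²] = Var(X) + (E[X])² = 4 + (2)² = 8
E[X(X-1)] = 8 - 2 = 6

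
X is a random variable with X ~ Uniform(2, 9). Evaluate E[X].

For X ~ Uniform(2, 9), the expected value is:
E[X] = \frac{11}{2}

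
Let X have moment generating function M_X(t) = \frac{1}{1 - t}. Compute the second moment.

To find E[X^2], compute M^(2)(0):
M^(1)(t) = \frac{1}{\left(1 - t\right)^{2}}
M^(2)(t) = \frac{2}{\left(1 - t\right)^{3}}
M^(2)(0) = 2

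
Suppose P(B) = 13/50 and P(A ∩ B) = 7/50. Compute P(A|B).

P(A|B) = P(A ∩ B) / P(B)
= (7/50) / (13/50)
= 7/13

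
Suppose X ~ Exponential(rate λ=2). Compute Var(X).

For X ~ Exponential(rate λ=2):
Var(X) = \frac{1}{4}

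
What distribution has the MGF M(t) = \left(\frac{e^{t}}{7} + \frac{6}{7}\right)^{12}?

The MGF M(t) = \left(\frac{e^{t}}{7} + \frac{6}{7}\right)^{12} is the standard form for the Binomial distribution.
Comparing with the known MGF formula identifies: Binomial(n=12, p=1/7)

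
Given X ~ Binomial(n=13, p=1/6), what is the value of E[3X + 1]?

For X ~ Binomial(n=13, p=1/6):
E[X] = \frac{13}{6}
E[3X + 1] = 3 × E[X] + 1 = \frac{15}{2}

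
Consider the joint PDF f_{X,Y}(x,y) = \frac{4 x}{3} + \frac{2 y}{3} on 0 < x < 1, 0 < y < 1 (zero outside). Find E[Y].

E[Y] = ∫_0^1 ∫_0^1 y × f(x,y) dx dy
= \frac{5}{9}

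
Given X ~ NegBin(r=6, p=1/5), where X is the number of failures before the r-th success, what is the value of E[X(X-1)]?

E[X(X-1)] = E[X² - X] = E[X²] - E[X]
E[X] = 24
E[X²] = Var(X) + (E[X])² = 120 + (24)² = 696
E[X(X-1)] = 696 - 24 = 672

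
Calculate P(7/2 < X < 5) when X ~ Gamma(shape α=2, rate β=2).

P(7/2 < X < 5) = ∫_{7/2}^{5} f(x) dx
where f(x) = 4 x e^{- 2 x}
= \frac{-11 + 8 e^{3}}{e^{10}}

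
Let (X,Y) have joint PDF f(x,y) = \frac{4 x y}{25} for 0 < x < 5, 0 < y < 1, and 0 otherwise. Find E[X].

f_X(x) = ∫_0^1 \frac{4 x y}{25} dy = \frac{2 x}{25}
E[X] = ∫_0^5 x × (\frac{2 x}{25}) dx = \frac{10}{3}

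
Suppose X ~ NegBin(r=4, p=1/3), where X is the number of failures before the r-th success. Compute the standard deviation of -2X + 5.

For X ~ NegBin(r=4, p=1/3), where X is the number of failures before the r-th success:
Var(X) = 24
SD(X) = √(Var(X)) = √(24) = 2 \sqrt{6}
SD(-2X + 5) = |-2| × SD(X) = 2 × 2 \sqrt{6} = 4 \sqrt{6}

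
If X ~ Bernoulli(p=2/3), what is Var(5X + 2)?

For X ~ Bernoulli(p=2/3):
Var(X) = \frac{2}{9}
Var(5X + 2) = (5)² × Var(X) = 25 × \frac{2}{9} = \frac{50}{9}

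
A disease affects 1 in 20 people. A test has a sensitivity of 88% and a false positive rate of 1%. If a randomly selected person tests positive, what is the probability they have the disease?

Let D = the rare event, + = positive/flagged.
P(D) = 1/20
P(+|D) = 88/100 = 22/25
P(+|D') = 1/100
P(+) = P(+|D)P(D) + P(+|D')P(D')
     = \frac{22}{25} × \frac{1}{20} + \frac{1}{100} × \frac{19}{20}
     = \frac{107}{2000}
P(D|+) = P(+|D)P(D)/P(+) = \frac{88}{107}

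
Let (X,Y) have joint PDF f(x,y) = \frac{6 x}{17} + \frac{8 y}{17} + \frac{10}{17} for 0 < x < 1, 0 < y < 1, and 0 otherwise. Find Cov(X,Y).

E[XY] = ∫∫ xy × f(x,y) dx dy = \frac{29}{102}
E[X] = \frac{9}{17}
E[Y] = \frac{55}{102}
Cov(X,Y) = E[XY] - E[X]E[Y] = - \frac{1}{867}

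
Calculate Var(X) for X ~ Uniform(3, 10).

For X ~ Uniform(3, 10):
Var(X) = \frac{49}{12}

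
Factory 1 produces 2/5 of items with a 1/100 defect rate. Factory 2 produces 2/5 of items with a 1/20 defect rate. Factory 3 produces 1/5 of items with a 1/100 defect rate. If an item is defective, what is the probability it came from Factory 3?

Using Bayes' theorem:
P(F1) = 2/5, P(D|F1) = 1/100
P(F2) = 2/5, P(D|F2) = 1/20
P(F3) = 1/5, P(D|F3) = 1/100
P(D) = P(D|F1)P(F1) + P(D|F2)P(F2) + P(D|F3)P(F3)
     = \frac{13}{500}
P(F3|D) = P(D|F3)P(F3) / P(D)
= \frac{1}{13}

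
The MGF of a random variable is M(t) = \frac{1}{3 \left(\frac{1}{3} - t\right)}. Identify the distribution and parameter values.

The MGF M(t) = \frac{1}{3 \left(\frac{1}{3} - t\right)} is the standard form for the Exponential distribution.
Comparing with the known MGF formula identifies: Exponential(rate λ=1/3)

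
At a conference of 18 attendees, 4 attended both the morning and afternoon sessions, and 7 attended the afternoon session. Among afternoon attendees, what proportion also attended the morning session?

P(A ∩ B) = 4/18 = 2/9
P(B) = 7/18
P(A|B) = P(A ∩ B) / P(B) = (2/9) / (7/18) = 4/7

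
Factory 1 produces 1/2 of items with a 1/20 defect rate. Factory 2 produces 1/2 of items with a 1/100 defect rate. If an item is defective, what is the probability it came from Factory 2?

Using Bayes' theorem:
P(F1) = 1/2, P(D|F1) = 1/20
P(F2) = 1/2, P(D|F2) = 1/100
P(D) = P(D|F1)P(F1) + P(D|F2)P(F2)
     = \frac{3}{100}
P(F2|D) = P(D|F2)P(F2) / P(D)
= \frac{1}{6}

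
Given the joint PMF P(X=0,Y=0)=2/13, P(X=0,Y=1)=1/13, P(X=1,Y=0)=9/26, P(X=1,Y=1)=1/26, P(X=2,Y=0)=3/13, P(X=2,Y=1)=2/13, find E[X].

First find marginal of X:
P(X=0) = 3/13
P(X=1) = 5/13
P(X=2) = 5/13
E[X] = 0 × 3/13 + 1 × 5/13 + 2 × 5/13 = 15/13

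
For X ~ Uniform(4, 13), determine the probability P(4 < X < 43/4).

P(4 < X < 43/4) = ∫_{4}^{43/4} f(x) dx
where f(x) = \frac{1}{9}
= \frac{3}{4}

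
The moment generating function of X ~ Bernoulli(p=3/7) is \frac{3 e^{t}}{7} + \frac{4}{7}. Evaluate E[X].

To find E[X], compute M^(1)(0):
M^(1)(t) = \frac{3 e^{t}}{7}
M^(1)(0) = \frac{3}{7}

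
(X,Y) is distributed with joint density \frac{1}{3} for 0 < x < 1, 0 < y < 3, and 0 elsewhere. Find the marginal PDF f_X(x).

f_X(x) = ∫_0^3 f(x,y) dy
= ∫_0^3 \frac{1}{3} dy
= 1 for 0 < x < 1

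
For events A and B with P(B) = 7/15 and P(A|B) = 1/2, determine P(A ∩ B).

By definition, P(A|B) = P(A ∩ B) / P(B)
So P(A ∩ B) = P(A|B) × P(B)
= 1/2 × 7/15
= 7/30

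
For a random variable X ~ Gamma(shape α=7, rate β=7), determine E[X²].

Using the identity E[X²] = Var(X) + (E[X])²:
E[X] = 1
Var(X) = \frac{1}{7}
E[X²] = \frac{1}{7} + (1)²
= \frac{8}{7}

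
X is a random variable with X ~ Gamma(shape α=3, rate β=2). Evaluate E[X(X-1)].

E[X(X-1)] = E[X² - X] = E[X²] - E[X]
E[X] = \frac{3}{2}
E[X²] = Var(X) + (E[X])² = \frac{3}{4} + (\frac{3}{2})² = 3
E[X(X-1)] = 3 - \frac{3}{2} = \frac{3}{2}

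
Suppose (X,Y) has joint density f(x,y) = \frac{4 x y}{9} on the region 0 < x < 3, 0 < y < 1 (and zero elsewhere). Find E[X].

f_X(x) = ∫_0^1 \frac{4 x y}{9} dy = \frac{2 x}{9}
E[X] = ∫_0^3 x × (\frac{2 x}{9}) dx = 2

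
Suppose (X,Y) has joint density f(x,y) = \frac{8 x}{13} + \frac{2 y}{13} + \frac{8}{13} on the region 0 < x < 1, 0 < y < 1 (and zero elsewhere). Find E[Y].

E[Y] = ∫_0^1 ∫_0^1 y × f(x,y) dx dy
= \frac{20}{39}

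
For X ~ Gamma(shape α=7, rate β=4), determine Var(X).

For X ~ Gamma(shape α=7, rate β=4):
Var(X) = \frac{7}{16}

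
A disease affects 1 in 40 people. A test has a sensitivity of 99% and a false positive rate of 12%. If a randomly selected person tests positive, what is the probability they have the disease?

Let D = the rare event, + = positive/flagged.
P(D) = 1/40
P(+|D) = 99/100
P(+|D') = 12/100 = 3/25
P(+) = P(+|D)P(D) + P(+|D')P(D')
     = \frac{99}{100} × \frac{1}{40} + \frac{3}{25} × \frac{39}{40}
     = \frac{567}{4000}
P(D|+) = P(+|D)P(D)/P(+) = \frac{11}{63}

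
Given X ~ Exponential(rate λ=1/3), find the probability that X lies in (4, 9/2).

P(4 < X < 9/2) = ∫_{4}^{9/2} f(x) dx
where f(x) = \frac{e^{- \frac{x}{3}}}{3}
= - \frac{1}{e^{\frac{3}{2}}} + e^{- \frac{4}{3}}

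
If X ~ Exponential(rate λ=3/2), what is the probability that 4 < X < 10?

P(4 < X < 10) = ∫_{4}^{10} f(x) dx
where f(x) = \frac{3 e^{- \frac{3 x}{2}}}{2}
= - \frac{1 - e^{9}}{e^{15}}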